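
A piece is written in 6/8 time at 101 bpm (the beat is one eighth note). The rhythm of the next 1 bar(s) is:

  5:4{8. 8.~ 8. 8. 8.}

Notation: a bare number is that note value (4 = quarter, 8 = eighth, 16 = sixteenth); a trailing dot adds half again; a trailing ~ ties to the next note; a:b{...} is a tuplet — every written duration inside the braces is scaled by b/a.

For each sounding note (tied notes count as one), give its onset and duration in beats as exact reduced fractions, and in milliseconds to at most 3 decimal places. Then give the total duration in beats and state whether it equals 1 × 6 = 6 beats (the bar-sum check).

1) 0.0ms=0b +712.871ms=6/5b
2) 712.871ms=6/5b +1425.743ms=12/5b
3) 2138.614ms=18/5b +712.871ms=6/5b
4) 2851.485ms=24/5b +712.871ms=6/5b
Σ=6b of 6 (101bpm 6/8) — PASS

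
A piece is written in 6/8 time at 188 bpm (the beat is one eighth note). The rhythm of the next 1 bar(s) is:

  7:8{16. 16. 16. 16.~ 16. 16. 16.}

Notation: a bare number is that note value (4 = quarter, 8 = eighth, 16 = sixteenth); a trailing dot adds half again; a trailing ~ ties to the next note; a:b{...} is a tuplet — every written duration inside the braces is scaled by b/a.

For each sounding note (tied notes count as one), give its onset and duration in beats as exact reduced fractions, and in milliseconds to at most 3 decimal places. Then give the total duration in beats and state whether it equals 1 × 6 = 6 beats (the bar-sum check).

1) 0.0ms=0b +273.556ms=6/7b
2) 273.556ms=6/7b +273.556ms=6/7b
3) 547.112ms=12/7b +273.556ms=6/7b
4) 820.669ms=18/7b +547.112ms=12/7b
5) 1367.781ms=30/7b +273.556ms=6/7b
6) 1641.337ms=36/7b +273.556ms=6/7b
Σ=6b of 6 (188bpm 6/8) — PASS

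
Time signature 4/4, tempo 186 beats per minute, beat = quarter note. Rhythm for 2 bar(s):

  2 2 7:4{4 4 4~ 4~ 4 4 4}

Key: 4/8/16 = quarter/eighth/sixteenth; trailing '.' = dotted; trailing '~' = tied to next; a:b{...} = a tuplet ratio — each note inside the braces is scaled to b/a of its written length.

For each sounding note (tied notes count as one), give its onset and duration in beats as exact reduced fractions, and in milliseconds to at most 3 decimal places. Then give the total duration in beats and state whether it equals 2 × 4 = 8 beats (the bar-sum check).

1) 0.0ms=0b +645.161ms=2b
2) 645.161ms=2b +645.161ms=2b
3) 1290.323ms=4b +184.332ms=4/7b
4) 1474.654ms=32/7b +184.332ms=4/7b
5) 1658.986ms=36/7b +552.995ms=12/7b
6) 2211.982ms=48/7b +184.332ms=4/7b
7) 2396.313ms=52/7b +184.332ms=4/7b
Σ=8b of 8 (186bpm 4/4) — PASS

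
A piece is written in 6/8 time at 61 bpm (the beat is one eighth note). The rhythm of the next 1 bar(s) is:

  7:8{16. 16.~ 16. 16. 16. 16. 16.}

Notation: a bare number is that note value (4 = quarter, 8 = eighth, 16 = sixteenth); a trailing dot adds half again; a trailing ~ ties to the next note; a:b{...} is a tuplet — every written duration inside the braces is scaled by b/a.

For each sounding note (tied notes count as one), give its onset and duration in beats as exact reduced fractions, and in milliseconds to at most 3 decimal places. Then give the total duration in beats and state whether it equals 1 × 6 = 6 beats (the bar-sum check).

1) 0.0ms=0b +843.091ms=6/7b
2) 843.091ms=6/7b +1686.183ms=12/7b
3) 2529.274ms=18/7b +843.091ms=6/7b
4) 3372.365ms=24/7b +843.091ms=6/7b
5) 4215.457ms=30/7b +843.091ms=6/7b
6) 5058.548ms=36/7b +843.091ms=6/7b
Σ=6b of 6 (61bpm 6/8) — PASS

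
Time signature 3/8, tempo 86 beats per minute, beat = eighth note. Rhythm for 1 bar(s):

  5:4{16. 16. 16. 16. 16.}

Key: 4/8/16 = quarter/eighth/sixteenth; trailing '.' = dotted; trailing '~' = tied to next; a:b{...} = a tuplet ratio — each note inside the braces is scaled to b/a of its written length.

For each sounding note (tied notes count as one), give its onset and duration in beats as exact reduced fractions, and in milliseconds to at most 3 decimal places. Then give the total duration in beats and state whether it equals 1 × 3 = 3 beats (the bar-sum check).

1) 0.0ms=0b +418.605ms=3/5b
2) 418.605ms=3/5b +418.605ms=3/5b
3) 837.209ms=6/5b +418.605ms=3/5b
4) 1255.814ms=9/5b +418.605ms=3/5b
5) 1674.419ms=12/5b +418.605ms=3/5b
Σ=3b of 3 (86bpm 3/8) — PASS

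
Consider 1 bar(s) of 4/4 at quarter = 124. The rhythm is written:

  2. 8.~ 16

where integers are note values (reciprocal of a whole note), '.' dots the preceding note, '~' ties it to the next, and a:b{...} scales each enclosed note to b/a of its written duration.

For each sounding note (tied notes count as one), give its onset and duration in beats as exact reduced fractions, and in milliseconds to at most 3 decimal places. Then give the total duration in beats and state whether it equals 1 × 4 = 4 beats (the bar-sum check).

1) 0.0ms=0b +1451.613ms=3b
2) 1451.613ms=3b +483.871ms=1b
Σ=4b of 4 (124bpm 4/4) — PASS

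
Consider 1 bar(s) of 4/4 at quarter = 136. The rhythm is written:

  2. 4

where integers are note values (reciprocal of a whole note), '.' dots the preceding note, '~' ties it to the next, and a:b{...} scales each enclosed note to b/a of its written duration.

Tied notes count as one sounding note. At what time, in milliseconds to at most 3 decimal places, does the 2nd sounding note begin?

note 2 onset = 3b = 1323.529ms

1. 0.0ms @ 0 + 1323.529ms (3)
2. 1323.529ms @ 3 + 441.176ms (1)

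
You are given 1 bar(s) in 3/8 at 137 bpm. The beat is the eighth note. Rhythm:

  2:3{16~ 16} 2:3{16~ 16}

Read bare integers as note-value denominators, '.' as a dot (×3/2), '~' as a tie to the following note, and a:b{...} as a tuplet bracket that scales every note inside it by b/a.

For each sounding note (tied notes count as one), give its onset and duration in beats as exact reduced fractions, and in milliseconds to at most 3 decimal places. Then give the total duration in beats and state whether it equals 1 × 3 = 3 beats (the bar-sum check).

1) 0.0ms=0b +656.934ms=3/2b
2) 656.934ms=3/2b +656.934ms=3/2b
Σ=3b of 3 (137bpm 3/8) — PASS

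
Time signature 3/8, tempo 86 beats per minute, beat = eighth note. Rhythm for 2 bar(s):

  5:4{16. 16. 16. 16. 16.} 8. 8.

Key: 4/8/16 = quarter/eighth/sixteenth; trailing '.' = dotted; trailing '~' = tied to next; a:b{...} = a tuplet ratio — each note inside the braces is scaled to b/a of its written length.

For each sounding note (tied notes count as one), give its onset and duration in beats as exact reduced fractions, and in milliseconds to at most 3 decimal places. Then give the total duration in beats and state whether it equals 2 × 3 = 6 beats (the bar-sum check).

1) 0.0ms=0b +418.605ms=3/5b
2) 418.605ms=3/5b +418.605ms=3/5b
3) 837.209ms=6/5b +418.605ms=3/5b
4) 1255.814ms=9/5b +418.605ms=3/5b
5) 1674.419ms=12/5b +418.605ms=3/5b
6) 2093.023ms=3b +1046.512ms=3/2b
7) 3139.535ms=9/2b +1046.512ms=3/2b
Σ=6b of 6 (86bpm 3/8) — PASS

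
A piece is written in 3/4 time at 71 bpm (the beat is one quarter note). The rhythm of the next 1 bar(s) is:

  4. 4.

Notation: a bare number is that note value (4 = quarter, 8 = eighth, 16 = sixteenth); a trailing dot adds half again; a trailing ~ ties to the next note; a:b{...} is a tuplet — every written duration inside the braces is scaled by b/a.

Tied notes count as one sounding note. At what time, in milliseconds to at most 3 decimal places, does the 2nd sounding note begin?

1. 0.0ms @ 0 + 1267.606ms (3/2)
2. 1267.606ms @ 3/2 + 1267.606ms (3/2)

note 2 onset = 3/2b = 1267.606ms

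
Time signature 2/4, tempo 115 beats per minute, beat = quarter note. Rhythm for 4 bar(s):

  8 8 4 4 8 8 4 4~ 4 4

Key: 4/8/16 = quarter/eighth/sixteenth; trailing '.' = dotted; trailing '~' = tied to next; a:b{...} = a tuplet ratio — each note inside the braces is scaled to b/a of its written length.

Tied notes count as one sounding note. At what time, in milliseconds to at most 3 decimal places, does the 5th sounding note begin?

1. 0.0ms @ 0 + 260.87ms (1/2)
2. 260.87ms @ 1/2 + 260.87ms (1/2)
3. 521.739ms @ 1 + 521.739ms (1)
4. 1043.478ms @ 2 + 521.739ms (1)
5. 1565.217ms @ 3 + 260.87ms (1/2)
6. 1826.087ms @ 7/2 + 260.87ms (1/2)
7. 2086.957ms @ 4 + 521.739ms (1)
8. 2608.696ms @ 5 + 1043.478ms (2)
9. 3652.174ms @ 7 + 521.739ms (1)

note 5 onset = 3b = 1565.217ms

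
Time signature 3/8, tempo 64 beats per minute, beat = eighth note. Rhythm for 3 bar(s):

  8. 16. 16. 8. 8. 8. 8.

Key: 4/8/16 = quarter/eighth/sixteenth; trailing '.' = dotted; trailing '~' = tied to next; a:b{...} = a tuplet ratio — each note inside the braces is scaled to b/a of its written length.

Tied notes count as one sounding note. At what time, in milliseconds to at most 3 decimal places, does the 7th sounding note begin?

1. 0.0ms @ 0 + 1406.25ms (3/2)
2. 1406.25ms @ 3/2 + 703.125ms (3/4)
3. 2109.375ms @ 9/4 + 703.125ms (3/4)
4. 2812.5ms @ 3 + 1406.25ms (3/2)
5. 4218.75ms @ 9/2 + 1406.25ms (3/2)
6. 5625.0ms @ 6 + 1406.25ms (3/2)
7. 7031.25ms @ 15/2 + 1406.25ms (3/2)

note 7 onset = 15/2b = 7031.25ms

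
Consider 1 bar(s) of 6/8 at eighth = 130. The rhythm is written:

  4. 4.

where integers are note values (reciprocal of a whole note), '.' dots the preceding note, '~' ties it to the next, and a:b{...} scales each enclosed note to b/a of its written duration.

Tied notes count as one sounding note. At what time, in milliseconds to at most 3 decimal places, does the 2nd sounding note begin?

1. 0.0ms @ 0 + 1384.615ms (3)
2. 1384.615ms @ 3 + 1384.615ms (3)

note 2 onset = 3b = 1384.615ms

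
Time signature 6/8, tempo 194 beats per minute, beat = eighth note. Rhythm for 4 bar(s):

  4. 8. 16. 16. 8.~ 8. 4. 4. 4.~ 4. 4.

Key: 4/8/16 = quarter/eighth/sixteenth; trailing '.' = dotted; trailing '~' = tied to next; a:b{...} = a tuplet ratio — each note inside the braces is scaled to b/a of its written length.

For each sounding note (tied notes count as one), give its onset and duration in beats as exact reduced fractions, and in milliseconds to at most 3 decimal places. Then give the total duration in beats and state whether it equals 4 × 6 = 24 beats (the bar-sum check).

1) 0.0ms=0b +927.835ms=3b
2) 927.835ms=3b +463.918ms=3/2b
3) 1391.753ms=9/2b +231.959ms=3/4b
4) 1623.711ms=21/4b +231.959ms=3/4b
5) 1855.67ms=6b +927.835ms=3b
6) 2783.505ms=9b +927.835ms=3b
7) 3711.34ms=12b +927.835ms=3b
8) 4639.175ms=15b +1855.67ms=6b
9) 6494.845ms=21b +927.835ms=3b
Σ=24b of 24 (194bpm 6/8) — PASS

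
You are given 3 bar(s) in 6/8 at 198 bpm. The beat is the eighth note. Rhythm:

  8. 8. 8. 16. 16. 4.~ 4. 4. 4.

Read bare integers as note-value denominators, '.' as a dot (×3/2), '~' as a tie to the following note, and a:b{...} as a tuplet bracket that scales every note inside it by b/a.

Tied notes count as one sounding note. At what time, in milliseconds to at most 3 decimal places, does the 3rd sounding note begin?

1. 0.0ms @ 0 + 454.545ms (3/2)
2. 454.545ms @ 3/2 + 454.545ms (3/2)
3. 909.091ms @ 3 + 454.545ms (3/2)
4. 1363.636ms @ 9/2 + 227.273ms (3/4)
5. 1590.909ms @ 21/4 + 227.273ms (3/4)
6. 1818.182ms @ 6 + 1818.182ms (6)
7. 3636.364ms @ 12 + 909.091ms (3)
8. 4545.455ms @ 15 + 909.091ms (3)

note 3 onset = 3b = 909.091ms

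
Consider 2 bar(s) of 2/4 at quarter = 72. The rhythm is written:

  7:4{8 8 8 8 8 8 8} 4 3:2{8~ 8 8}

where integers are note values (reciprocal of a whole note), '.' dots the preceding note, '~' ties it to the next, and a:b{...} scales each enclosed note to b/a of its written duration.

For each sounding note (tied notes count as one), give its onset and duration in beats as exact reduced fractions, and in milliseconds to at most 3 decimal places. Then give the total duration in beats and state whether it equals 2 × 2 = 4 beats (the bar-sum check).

1) 0.0ms=0b +238.095ms=2/7b
2) 238.095ms=2/7b +238.095ms=2/7b
3) 476.19ms=4/7b +238.095ms=2/7b
4) 714.286ms=6/7b +238.095ms=2/7b
5) 952.381ms=8/7b +238.095ms=2/7b
6) 1190.476ms=10/7b +238.095ms=2/7b
7) 1428.571ms=12/7b +238.095ms=2/7b
8) 1666.667ms=2b +833.333ms=1b
9) 2500.0ms=3b +555.556ms=2/3b
10) 3055.556ms=11/3b +277.778ms=1/3b
Σ=4b of 4 (72bpm 2/4) — PASS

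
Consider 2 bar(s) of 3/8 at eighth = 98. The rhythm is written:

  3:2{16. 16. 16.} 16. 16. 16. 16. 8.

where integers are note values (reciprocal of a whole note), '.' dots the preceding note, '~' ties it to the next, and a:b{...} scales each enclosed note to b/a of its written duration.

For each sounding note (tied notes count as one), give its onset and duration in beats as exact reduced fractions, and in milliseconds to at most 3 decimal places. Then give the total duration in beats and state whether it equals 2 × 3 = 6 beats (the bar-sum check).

1) 0.0ms=0b +306.122ms=1/2b
2) 306.122ms=1/2b +306.122ms=1/2b
3) 612.245ms=1b +306.122ms=1/2b
4) 918.367ms=3/2b +459.184ms=3/4b
5) 1377.551ms=9/4b +459.184ms=3/4b
6) 1836.735ms=3b +459.184ms=3/4b
7) 2295.918ms=15/4b +459.184ms=3/4b
8) 2755.102ms=9/2b +918.367ms=3/2b
Σ=6b of 6 (98bpm 3/8) — PASS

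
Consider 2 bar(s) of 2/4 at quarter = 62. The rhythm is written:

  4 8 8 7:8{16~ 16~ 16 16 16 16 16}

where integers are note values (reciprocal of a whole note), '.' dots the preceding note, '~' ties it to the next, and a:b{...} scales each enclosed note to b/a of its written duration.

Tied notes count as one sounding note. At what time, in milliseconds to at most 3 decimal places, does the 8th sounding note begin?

1. 0.0ms @ 0 + 967.742ms (1)
2. 967.742ms @ 1 + 483.871ms (1/2)
3. 1451.613ms @ 3/2 + 483.871ms (1/2)
4. 1935.484ms @ 2 + 829.493ms (6/7)
5. 2764.977ms @ 20/7 + 276.498ms (2/7)
6. 3041.475ms @ 22/7 + 276.498ms (2/7)
7. 3317.972ms @ 24/7 + 276.498ms (2/7)
8. 3594.47ms @ 26/7 + 276.498ms (2/7)

note 8 onset = 26/7b = 3594.47ms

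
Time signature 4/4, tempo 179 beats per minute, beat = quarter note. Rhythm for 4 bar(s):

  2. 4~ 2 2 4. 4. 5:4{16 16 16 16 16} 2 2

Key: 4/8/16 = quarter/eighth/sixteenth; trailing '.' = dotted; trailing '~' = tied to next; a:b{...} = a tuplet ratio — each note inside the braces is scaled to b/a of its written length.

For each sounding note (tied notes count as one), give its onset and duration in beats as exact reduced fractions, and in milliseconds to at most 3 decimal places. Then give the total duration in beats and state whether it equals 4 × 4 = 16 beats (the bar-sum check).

1) 0.0ms=0b +1005.587ms=3b
2) 1005.587ms=3b +1005.587ms=3b
3) 2011.173ms=6b +670.391ms=2b
4) 2681.564ms=8b +502.793ms=3/2b
5) 3184.358ms=19/2b +502.793ms=3/2b
6) 3687.151ms=11b +67.039ms=1/5b
7) 3754.19ms=56/5b +67.039ms=1/5b
8) 3821.229ms=57/5b +67.039ms=1/5b
9) 3888.268ms=58/5b +67.039ms=1/5b
10) 3955.307ms=59/5b +67.039ms=1/5b
11) 4022.346ms=12b +670.391ms=2b
12) 4692.737ms=14b +670.391ms=2b
Σ=16b of 16 (179bpm 4/4) — PASS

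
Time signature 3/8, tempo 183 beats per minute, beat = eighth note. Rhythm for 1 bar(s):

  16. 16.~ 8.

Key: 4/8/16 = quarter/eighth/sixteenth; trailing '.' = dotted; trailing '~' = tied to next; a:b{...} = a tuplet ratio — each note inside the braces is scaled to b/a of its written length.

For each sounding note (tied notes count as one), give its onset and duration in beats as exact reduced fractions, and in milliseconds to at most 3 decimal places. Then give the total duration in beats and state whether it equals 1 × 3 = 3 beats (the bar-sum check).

1) 0.0ms=0b +245.902ms=3/4b
2) 245.902ms=3/4b +737.705ms=9/4b
Σ=3b of 3 (183bpm 3/8) — PASS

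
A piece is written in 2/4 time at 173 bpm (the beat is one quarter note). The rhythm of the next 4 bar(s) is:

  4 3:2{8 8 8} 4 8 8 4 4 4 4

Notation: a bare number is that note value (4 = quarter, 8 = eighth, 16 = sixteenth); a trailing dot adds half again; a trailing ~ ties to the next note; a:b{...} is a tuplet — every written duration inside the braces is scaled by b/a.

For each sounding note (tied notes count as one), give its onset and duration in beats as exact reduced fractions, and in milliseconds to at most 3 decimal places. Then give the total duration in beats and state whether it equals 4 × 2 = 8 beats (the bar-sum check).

1) 0.0ms=0b +346.821ms=1b
2) 346.821ms=1b +115.607ms=1/3b
3) 462.428ms=4/3b +115.607ms=1/3b
4) 578.035ms=5/3b +115.607ms=1/3b
5) 693.642ms=2b +346.821ms=1b
6) 1040.462ms=3b +173.41ms=1/2b
7) 1213.873ms=7/2b +173.41ms=1/2b
8) 1387.283ms=4b +346.821ms=1b
9) 1734.104ms=5b +346.821ms=1b
10) 2080.925ms=6b +346.821ms=1b
11) 2427.746ms=7b +346.821ms=1b
Σ=8b of 8 (173bpm 2/4) — PASS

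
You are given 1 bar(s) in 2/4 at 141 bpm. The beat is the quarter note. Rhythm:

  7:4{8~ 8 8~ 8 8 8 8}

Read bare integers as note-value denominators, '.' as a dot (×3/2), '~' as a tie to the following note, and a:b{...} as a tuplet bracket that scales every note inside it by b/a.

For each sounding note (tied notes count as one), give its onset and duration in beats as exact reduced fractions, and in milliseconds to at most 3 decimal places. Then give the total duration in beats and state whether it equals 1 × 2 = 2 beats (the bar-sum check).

1) 0.0ms=0b +243.161ms=4/7b
2) 243.161ms=4/7b +243.161ms=4/7b
3) 486.322ms=8/7b +121.581ms=2/7b
4) 607.903ms=10/7b +121.581ms=2/7b
5) 729.483ms=12/7b +121.581ms=2/7b
Σ=2b of 2 (141bpm 2/4) — PASS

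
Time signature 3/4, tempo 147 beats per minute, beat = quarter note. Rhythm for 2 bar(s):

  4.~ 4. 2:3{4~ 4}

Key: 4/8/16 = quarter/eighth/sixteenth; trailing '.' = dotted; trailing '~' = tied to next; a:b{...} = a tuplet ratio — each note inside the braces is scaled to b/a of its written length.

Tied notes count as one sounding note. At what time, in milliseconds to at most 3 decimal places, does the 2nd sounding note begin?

1. 0.0ms @ 0 + 1224.49ms (3)
2. 1224.49ms @ 3 + 1224.49ms (3)

note 2 onset = 3b = 1224.49ms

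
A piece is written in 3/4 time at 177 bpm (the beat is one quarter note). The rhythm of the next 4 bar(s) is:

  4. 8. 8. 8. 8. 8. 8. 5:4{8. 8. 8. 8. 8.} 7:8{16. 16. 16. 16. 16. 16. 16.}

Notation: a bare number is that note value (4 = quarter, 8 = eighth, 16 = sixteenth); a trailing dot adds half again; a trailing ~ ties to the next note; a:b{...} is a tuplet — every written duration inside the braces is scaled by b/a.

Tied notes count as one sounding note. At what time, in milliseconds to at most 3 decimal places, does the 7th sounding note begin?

1. 0.0ms @ 0 + 508.475ms (3/2)
2. 508.475ms @ 3/2 + 254.237ms (3/4)
3. 762.712ms @ 9/4 + 254.237ms (3/4)
4. 1016.949ms @ 3 + 254.237ms (3/4)
5. 1271.186ms @ 15/4 + 254.237ms (3/4)
6. 1525.424ms @ 9/2 + 254.237ms (3/4)
7. 1779.661ms @ 21/4 + 254.237ms (3/4)
8. 2033.898ms @ 6 + 203.39ms (3/5)
9. 2237.288ms @ 33/5 + 203.39ms (3/5)
10. 2440.678ms @ 36/5 + 203.39ms (3/5)
11. 2644.068ms @ 39/5 + 203.39ms (3/5)
12. 2847.458ms @ 42/5 + 203.39ms (3/5)
13. 3050.847ms @ 9 + 145.278ms (3/7)
14. 3196.126ms @ 66/7 + 145.278ms (3/7)
15. 3341.404ms @ 69/7 + 145.278ms (3/7)
16. 3486.683ms @ 72/7 + 145.278ms (3/7)
17. 3631.961ms @ 75/7 + 145.278ms (3/7)
18. 3777.24ms @ 78/7 + 145.278ms (3/7)
19. 3922.518ms @ 81/7 + 145.278ms (3/7)

note 7 onset = 21/4b = 1779.661ms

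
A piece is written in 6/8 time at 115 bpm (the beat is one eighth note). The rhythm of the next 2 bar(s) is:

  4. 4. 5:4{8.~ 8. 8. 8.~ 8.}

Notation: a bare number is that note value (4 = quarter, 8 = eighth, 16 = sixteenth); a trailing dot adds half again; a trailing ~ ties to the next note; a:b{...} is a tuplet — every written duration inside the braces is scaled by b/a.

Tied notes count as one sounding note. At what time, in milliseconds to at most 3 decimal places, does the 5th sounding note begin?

1. 0.0ms @ 0 + 1565.217ms (3)
2. 1565.217ms @ 3 + 1565.217ms (3)
3. 3130.435ms @ 6 + 1252.174ms (12/5)
4. 4382.609ms @ 42/5 + 626.087ms (6/5)
5. 5008.696ms @ 48/5 + 1252.174ms (12/5)

note 5 onset = 48/5b = 5008.696ms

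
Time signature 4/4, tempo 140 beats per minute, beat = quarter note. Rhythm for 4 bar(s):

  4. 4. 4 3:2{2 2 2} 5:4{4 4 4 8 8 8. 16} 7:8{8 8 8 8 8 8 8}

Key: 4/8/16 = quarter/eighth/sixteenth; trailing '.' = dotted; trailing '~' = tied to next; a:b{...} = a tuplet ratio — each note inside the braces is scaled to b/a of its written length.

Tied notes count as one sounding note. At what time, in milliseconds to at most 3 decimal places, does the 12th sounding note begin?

1. 0.0ms @ 0 + 642.857ms (3/2)
2. 642.857ms @ 3/2 + 642.857ms (3/2)
3. 1285.714ms @ 3 + 428.571ms (1)
4. 1714.286ms @ 4 + 571.429ms (4/3)
5. 2285.714ms @ 16/3 + 571.429ms (4/3)
6. 2857.143ms @ 20/3 + 571.429ms (4/3)
7. 3428.571ms @ 8 + 342.857ms (4/5)
8. 3771.429ms @ 44/5 + 342.857ms (4/5)
9. 4114.286ms @ 48/5 + 342.857ms (4/5)
10. 4457.143ms @ 52/5 + 171.429ms (2/5)
11. 4628.571ms @ 54/5 + 171.429ms (2/5)
12. 4800.0ms @ 56/5 + 257.143ms (3/5)
13. 5057.143ms @ 59/5 + 85.714ms (1/5)
14. 5142.857ms @ 12 + 244.898ms (4/7)
15. 5387.755ms @ 88/7 + 244.898ms (4/7)
16. 5632.653ms @ 92/7 + 244.898ms (4/7)
17. 5877.551ms @ 96/7 + 244.898ms (4/7)
18. 6122.449ms @ 100/7 + 244.898ms (4/7)
19. 6367.347ms @ 104/7 + 244.898ms (4/7)
20. 6612.245ms @ 108/7 + 244.898ms (4/7)

note 12 onset = 56/5b = 4800.0ms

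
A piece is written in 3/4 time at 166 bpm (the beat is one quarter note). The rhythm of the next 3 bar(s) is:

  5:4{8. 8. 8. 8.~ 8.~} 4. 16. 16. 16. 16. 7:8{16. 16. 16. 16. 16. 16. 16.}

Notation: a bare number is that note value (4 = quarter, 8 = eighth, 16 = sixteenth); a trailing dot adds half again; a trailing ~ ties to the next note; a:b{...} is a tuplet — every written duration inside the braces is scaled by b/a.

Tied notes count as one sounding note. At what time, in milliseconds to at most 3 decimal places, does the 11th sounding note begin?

note 11 onset = 48/7b = 2478.485ms

1. 0.0ms @ 0 + 216.867ms (3/5)
2. 216.867ms @ 3/5 + 216.867ms (3/5)
3. 433.735ms @ 6/5 + 216.867ms (3/5)
4. 650.602ms @ 9/5 + 975.904ms (27/10)
5. 1626.506ms @ 9/2 + 135.542ms (3/8)
6. 1762.048ms @ 39/8 + 135.542ms (3/8)
7. 1897.59ms @ 21/4 + 135.542ms (3/8)
8. 2033.133ms @ 45/8 + 135.542ms (3/8)
9. 2168.675ms @ 6 + 154.905ms (3/7)
10. 2323.58ms @ 45/7 + 154.905ms (3/7)
11. 2478.485ms @ 48/7 + 154.905ms (3/7)
12. 2633.391ms @ 51/7 + 154.905ms (3/7)
13. 2788.296ms @ 54/7 + 154.905ms (3/7)
14. 2943.201ms @ 57/7 + 154.905ms (3/7)
15. 3098.107ms @ 60/7 + 154.905ms (3/7)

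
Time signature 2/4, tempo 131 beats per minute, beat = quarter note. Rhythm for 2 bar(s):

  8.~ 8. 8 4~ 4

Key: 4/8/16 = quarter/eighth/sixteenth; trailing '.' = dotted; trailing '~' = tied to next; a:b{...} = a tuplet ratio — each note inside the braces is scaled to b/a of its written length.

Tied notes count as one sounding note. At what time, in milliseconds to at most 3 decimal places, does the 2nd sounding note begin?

1. 0.0ms @ 0 + 687.023ms (3/2)
2. 687.023ms @ 3/2 + 229.008ms (1/2)
3. 916.031ms @ 2 + 916.031ms (2)

note 2 onset = 3/2b = 687.023ms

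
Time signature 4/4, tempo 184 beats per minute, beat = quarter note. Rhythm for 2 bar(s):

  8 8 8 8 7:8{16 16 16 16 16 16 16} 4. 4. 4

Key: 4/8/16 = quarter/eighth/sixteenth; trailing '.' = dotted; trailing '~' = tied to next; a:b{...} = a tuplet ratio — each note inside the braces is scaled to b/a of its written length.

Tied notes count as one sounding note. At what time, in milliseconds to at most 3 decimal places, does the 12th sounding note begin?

note 12 onset = 4b = 1304.348ms

1. 0.0ms @ 0 + 163.043ms (1/2)
2. 163.043ms @ 1/2 + 163.043ms (1/2)
3. 326.087ms @ 1 + 163.043ms (1/2)
4. 489.13ms @ 3/2 + 163.043ms (1/2)
5. 652.174ms @ 2 + 93.168ms (2/7)
6. 745.342ms @ 16/7 + 93.168ms (2/7)
7. 838.509ms @ 18/7 + 93.168ms (2/7)
8. 931.677ms @ 20/7 + 93.168ms (2/7)
9. 1024.845ms @ 22/7 + 93.168ms (2/7)
10. 1118.012ms @ 24/7 + 93.168ms (2/7)
11. 1211.18ms @ 26/7 + 93.168ms (2/7)
12. 1304.348ms @ 4 + 489.13ms (3/2)
13. 1793.478ms @ 11/2 + 489.13ms (3/2)
14. 2282.609ms @ 7 + 326.087ms (1)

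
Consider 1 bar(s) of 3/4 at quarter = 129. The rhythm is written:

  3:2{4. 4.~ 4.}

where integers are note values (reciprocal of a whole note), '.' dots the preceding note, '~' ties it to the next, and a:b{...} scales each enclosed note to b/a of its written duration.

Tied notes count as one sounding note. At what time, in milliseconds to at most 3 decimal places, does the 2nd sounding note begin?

note 2 onset = 1b = 465.116ms

1. 0.0ms @ 0 + 465.116ms (1)
2. 465.116ms @ 1 + 930.233ms (2)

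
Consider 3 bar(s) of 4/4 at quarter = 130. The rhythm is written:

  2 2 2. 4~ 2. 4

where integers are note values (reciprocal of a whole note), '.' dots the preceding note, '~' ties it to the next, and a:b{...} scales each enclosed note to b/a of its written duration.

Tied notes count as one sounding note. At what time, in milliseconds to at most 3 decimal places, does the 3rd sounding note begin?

1. 0.0ms @ 0 + 923.077ms (2)
2. 923.077ms @ 2 + 923.077ms (2)
3. 1846.154ms @ 4 + 1384.615ms (3)
4. 3230.769ms @ 7 + 1846.154ms (4)
5. 5076.923ms @ 11 + 461.538ms (1)

note 3 onset = 4b = 1846.154ms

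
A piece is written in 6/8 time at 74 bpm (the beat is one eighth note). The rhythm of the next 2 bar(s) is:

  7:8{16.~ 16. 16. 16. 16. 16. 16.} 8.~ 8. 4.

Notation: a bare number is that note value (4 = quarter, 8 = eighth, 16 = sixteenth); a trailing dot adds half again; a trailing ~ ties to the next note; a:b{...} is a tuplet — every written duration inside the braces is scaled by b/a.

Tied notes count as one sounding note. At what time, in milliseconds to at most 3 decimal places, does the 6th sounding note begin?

1. 0.0ms @ 0 + 1389.961ms (12/7)
2. 1389.961ms @ 12/7 + 694.981ms (6/7)
3. 2084.942ms @ 18/7 + 694.981ms (6/7)
4. 2779.923ms @ 24/7 + 694.981ms (6/7)
5. 3474.903ms @ 30/7 + 694.981ms (6/7)
6. 4169.884ms @ 36/7 + 694.981ms (6/7)
7. 4864.865ms @ 6 + 2432.432ms (3)
8. 7297.297ms @ 9 + 2432.432ms (3)

note 6 onset = 36/7b = 4169.884ms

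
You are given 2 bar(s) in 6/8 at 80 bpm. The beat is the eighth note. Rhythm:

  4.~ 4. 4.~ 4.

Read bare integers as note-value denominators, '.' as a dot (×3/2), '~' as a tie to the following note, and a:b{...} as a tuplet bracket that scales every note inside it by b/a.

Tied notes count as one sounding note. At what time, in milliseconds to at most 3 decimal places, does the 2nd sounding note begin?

note 2 onset = 6b = 4500.0ms

1. 0.0ms @ 0 + 4500.0ms (6)
2. 4500.0ms @ 6 + 4500.0ms (6)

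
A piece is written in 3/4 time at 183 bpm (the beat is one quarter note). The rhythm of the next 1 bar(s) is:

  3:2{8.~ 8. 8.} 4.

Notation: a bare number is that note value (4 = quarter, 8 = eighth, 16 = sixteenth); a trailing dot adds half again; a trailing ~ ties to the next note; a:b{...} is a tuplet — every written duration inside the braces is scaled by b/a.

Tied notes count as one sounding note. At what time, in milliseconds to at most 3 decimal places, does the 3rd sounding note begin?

1. 0.0ms @ 0 + 327.869ms (1)
2. 327.869ms @ 1 + 163.934ms (1/2)
3. 491.803ms @ 3/2 + 491.803ms (3/2)

note 3 onset = 3/2b = 491.803ms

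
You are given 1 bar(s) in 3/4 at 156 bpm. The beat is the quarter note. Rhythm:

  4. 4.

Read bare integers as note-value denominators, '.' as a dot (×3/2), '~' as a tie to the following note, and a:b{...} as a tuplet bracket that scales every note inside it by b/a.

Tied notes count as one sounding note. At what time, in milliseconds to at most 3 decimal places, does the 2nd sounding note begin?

1. 0.0ms @ 0 + 576.923ms (3/2)
2. 576.923ms @ 3/2 + 576.923ms (3/2)

note 2 onset = 3/2b = 576.923ms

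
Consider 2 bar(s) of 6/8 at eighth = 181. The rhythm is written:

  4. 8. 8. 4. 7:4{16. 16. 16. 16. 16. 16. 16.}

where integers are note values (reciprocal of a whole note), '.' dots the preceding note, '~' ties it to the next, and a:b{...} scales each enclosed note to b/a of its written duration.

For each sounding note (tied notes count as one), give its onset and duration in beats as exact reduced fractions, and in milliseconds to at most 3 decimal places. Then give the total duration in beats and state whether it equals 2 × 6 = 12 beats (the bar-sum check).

1) 0.0ms=0b +994.475ms=3b
2) 994.475ms=3b +497.238ms=3/2b
3) 1491.713ms=9/2b +497.238ms=3/2b
4) 1988.95ms=6b +994.475ms=3b
5) 2983.425ms=9b +142.068ms=3/7b
6) 3125.493ms=66/7b +142.068ms=3/7b
7) 3267.561ms=69/7b +142.068ms=3/7b
8) 3409.629ms=72/7b +142.068ms=3/7b
9) 3551.697ms=75/7b +142.068ms=3/7b
10) 3693.765ms=78/7b +142.068ms=3/7b
11) 3835.833ms=81/7b +142.068ms=3/7b
Σ=12b of 12 (181bpm 6/8) — PASS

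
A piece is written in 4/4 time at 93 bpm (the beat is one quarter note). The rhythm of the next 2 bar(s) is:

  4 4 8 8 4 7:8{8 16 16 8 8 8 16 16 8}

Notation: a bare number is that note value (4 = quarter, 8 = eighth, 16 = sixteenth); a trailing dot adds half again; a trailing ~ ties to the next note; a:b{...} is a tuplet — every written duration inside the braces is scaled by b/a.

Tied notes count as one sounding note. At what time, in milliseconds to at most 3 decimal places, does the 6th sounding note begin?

note 6 onset = 4b = 2580.645ms

1. 0.0ms @ 0 + 645.161ms (1)
2. 645.161ms @ 1 + 645.161ms (1)
3. 1290.323ms @ 2 + 322.581ms (1/2)
4. 1612.903ms @ 5/2 + 322.581ms (1/2)
5. 1935.484ms @ 3 + 645.161ms (1)
6. 2580.645ms @ 4 + 368.664ms (4/7)
7. 2949.309ms @ 32/7 + 184.332ms (2/7)
8. 3133.641ms @ 34/7 + 184.332ms (2/7)
9. 3317.972ms @ 36/7 + 368.664ms (4/7)
10. 3686.636ms @ 40/7 + 368.664ms (4/7)
11. 4055.3ms @ 44/7 + 368.664ms (4/7)
12. 4423.963ms @ 48/7 + 184.332ms (2/7)
13. 4608.295ms @ 50/7 + 184.332ms (2/7)
14. 4792.627ms @ 52/7 + 368.664ms (4/7)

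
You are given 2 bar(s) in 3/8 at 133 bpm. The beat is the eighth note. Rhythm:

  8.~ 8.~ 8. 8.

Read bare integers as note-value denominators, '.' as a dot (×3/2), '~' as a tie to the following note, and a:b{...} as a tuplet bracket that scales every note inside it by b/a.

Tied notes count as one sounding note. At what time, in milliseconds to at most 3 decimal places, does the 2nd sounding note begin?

1. 0.0ms @ 0 + 2030.075ms (9/2)
2. 2030.075ms @ 9/2 + 676.692ms (3/2)

note 2 onset = 9/2b = 2030.075ms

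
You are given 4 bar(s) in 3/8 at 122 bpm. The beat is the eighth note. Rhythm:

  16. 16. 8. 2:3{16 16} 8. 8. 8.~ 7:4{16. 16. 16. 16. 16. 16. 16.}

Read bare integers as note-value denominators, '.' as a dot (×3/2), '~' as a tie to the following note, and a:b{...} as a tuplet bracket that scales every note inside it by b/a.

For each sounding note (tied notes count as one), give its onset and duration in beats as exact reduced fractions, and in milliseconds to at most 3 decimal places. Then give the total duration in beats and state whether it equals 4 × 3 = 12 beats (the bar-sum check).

1) 0.0ms=0b +368.852ms=3/4b
2) 368.852ms=3/4b +368.852ms=3/4b
3) 737.705ms=3/2b +737.705ms=3/2b
4) 1475.41ms=3b +368.852ms=3/4b
5) 1844.262ms=15/4b +368.852ms=3/4b
6) 2213.115ms=9/2b +737.705ms=3/2b
7) 2950.82ms=6b +737.705ms=3/2b
8) 3688.525ms=15/2b +948.478ms=27/14b
9) 4637.002ms=66/7b +210.773ms=3/7b
10) 4847.775ms=69/7b +210.773ms=3/7b
11) 5058.548ms=72/7b +210.773ms=3/7b
12) 5269.321ms=75/7b +210.773ms=3/7b
13) 5480.094ms=78/7b +210.773ms=3/7b
14) 5690.867ms=81/7b +210.773ms=3/7b
Σ=12b of 12 (122bpm 3/8) — PASS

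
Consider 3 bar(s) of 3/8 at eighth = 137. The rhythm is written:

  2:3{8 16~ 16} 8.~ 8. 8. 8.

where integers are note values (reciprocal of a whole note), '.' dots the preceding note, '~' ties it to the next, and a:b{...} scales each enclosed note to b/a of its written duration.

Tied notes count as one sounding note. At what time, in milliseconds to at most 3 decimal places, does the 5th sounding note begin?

1. 0.0ms @ 0 + 656.934ms (3/2)
2. 656.934ms @ 3/2 + 656.934ms (3/2)
3. 1313.869ms @ 3 + 1313.869ms (3)
4. 2627.737ms @ 6 + 656.934ms (3/2)
5. 3284.672ms @ 15/2 + 656.934ms (3/2)

note 5 onset = 15/2b = 3284.672ms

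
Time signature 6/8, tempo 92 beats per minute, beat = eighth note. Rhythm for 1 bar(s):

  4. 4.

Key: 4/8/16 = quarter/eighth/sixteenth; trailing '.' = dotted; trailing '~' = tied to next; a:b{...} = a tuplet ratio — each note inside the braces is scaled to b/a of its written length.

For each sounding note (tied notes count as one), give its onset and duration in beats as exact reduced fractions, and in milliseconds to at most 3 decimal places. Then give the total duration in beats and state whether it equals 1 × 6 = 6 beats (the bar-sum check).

1) 0.0ms=0b +1956.522ms=3b
2) 1956.522ms=3b +1956.522ms=3b
Σ=6b of 6 (92bpm 6/8) — PASS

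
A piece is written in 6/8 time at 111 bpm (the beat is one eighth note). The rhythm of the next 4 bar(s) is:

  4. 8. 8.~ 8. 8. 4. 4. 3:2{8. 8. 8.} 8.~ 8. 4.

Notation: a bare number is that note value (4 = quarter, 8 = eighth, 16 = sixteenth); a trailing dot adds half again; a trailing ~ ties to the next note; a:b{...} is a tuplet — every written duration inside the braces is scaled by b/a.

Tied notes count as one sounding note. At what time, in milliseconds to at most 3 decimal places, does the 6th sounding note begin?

note 6 onset = 12b = 6486.486ms

1. 0.0ms @ 0 + 1621.622ms (3)
2. 1621.622ms @ 3 + 810.811ms (3/2)
3. 2432.432ms @ 9/2 + 1621.622ms (3)
4. 4054.054ms @ 15/2 + 810.811ms (3/2)
5. 4864.865ms @ 9 + 1621.622ms (3)
6. 6486.486ms @ 12 + 1621.622ms (3)
7. 8108.108ms @ 15 + 540.541ms (1)
8. 8648.649ms @ 16 + 540.541ms (1)
9. 9189.189ms @ 17 + 540.541ms (1)
10. 9729.73ms @ 18 + 1621.622ms (3)
11. 11351.351ms @ 21 + 1621.622ms (3)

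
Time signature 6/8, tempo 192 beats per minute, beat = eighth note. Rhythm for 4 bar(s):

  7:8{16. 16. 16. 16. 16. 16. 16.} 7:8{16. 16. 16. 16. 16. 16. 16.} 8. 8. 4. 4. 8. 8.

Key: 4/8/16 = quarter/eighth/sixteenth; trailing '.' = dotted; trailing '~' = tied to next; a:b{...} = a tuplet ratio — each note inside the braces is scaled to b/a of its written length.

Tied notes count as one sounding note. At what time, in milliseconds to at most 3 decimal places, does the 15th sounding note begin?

1. 0.0ms @ 0 + 267.857ms (6/7)
2. 267.857ms @ 6/7 + 267.857ms (6/7)
3. 535.714ms @ 12/7 + 267.857ms (6/7)
4. 803.571ms @ 18/7 + 267.857ms (6/7)
5. 1071.429ms @ 24/7 + 267.857ms (6/7)
6. 1339.286ms @ 30/7 + 267.857ms (6/7)
7. 1607.143ms @ 36/7 + 267.857ms (6/7)
8. 1875.0ms @ 6 + 267.857ms (6/7)
9. 2142.857ms @ 48/7 + 267.857ms (6/7)
10. 2410.714ms @ 54/7 + 267.857ms (6/7)
11. 2678.571ms @ 60/7 + 267.857ms (6/7)
12. 2946.429ms @ 66/7 + 267.857ms (6/7)
13. 3214.286ms @ 72/7 + 267.857ms (6/7)
14. 3482.143ms @ 78/7 + 267.857ms (6/7)
15. 3750.0ms @ 12 + 468.75ms (3/2)
16. 4218.75ms @ 27/2 + 468.75ms (3/2)
17. 4687.5ms @ 15 + 937.5ms (3)
18. 5625.0ms @ 18 + 937.5ms (3)
19. 6562.5ms @ 21 + 468.75ms (3/2)
20. 7031.25ms @ 45/2 + 468.75ms (3/2)

note 15 onset = 12b = 3750.0ms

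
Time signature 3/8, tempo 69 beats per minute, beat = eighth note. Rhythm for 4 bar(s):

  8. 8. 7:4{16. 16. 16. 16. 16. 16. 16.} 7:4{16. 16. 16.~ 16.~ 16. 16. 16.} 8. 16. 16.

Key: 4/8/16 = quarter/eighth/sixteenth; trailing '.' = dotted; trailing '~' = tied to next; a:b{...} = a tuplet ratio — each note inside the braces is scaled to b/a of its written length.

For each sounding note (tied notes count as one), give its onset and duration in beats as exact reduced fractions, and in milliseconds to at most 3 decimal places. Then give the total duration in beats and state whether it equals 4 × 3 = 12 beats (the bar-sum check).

1) 0.0ms=0b +1304.348ms=3/2b
2) 1304.348ms=3/2b +1304.348ms=3/2b
3) 2608.696ms=3b +372.671ms=3/7b
4) 2981.366ms=24/7b +372.671ms=3/7b
5) 3354.037ms=27/7b +372.671ms=3/7b
6) 3726.708ms=30/7b +372.671ms=3/7b
7) 4099.379ms=33/7b +372.671ms=3/7b
8) 4472.05ms=36/7b +372.671ms=3/7b
9) 4844.72ms=39/7b +372.671ms=3/7b
10) 5217.391ms=6b +372.671ms=3/7b
11) 5590.062ms=45/7b +372.671ms=3/7b
12) 5962.733ms=48/7b +1118.012ms=9/7b
13) 7080.745ms=57/7b +372.671ms=3/7b
14) 7453.416ms=60/7b +372.671ms=3/7b
15) 7826.087ms=9b +1304.348ms=3/2b
16) 9130.435ms=21/2b +652.174ms=3/4b
17) 9782.609ms=45/4b +652.174ms=3/4b
Σ=12b of 12 (69bpm 3/8) — PASS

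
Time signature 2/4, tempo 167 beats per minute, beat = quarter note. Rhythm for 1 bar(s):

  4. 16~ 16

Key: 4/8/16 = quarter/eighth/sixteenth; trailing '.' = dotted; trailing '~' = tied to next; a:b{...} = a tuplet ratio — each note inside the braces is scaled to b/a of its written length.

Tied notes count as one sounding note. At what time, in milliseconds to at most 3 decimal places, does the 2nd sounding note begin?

note 2 onset = 3/2b = 538.922ms

1. 0.0ms @ 0 + 538.922ms (3/2)
2. 538.922ms @ 3/2 + 179.641ms (1/2)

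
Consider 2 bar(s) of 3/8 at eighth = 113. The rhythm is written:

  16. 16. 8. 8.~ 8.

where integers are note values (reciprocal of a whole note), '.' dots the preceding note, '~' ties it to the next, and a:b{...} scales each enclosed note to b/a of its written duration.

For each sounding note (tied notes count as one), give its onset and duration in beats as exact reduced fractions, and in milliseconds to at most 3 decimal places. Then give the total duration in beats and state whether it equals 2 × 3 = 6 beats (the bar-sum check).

1) 0.0ms=0b +398.23ms=3/4b
2) 398.23ms=3/4b +398.23ms=3/4b
3) 796.46ms=3/2b +796.46ms=3/2b
4) 1592.92ms=3b +1592.92ms=3b
Σ=6b of 6 (113bpm 3/8) — PASS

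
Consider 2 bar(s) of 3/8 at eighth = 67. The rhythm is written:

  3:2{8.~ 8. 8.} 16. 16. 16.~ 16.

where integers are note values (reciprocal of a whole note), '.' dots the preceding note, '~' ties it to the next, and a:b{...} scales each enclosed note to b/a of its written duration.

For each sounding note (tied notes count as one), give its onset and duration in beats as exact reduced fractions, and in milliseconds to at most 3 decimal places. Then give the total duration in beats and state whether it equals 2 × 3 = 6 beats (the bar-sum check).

1) 0.0ms=0b +1791.045ms=2b
2) 1791.045ms=2b +895.522ms=1b
3) 2686.567ms=3b +671.642ms=3/4b
4) 3358.209ms=15/4b +671.642ms=3/4b
5) 4029.851ms=9/2b +1343.284ms=3/2b
Σ=6b of 6 (67bpm 3/8) — PASS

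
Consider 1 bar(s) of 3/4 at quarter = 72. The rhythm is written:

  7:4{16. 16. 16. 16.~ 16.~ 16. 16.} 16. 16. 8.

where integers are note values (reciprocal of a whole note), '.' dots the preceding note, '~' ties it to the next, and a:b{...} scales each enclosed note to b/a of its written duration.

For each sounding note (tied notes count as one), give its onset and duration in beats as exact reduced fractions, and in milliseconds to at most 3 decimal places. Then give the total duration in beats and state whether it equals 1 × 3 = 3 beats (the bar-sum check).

1) 0.0ms=0b +178.571ms=3/14b
2) 178.571ms=3/14b +178.571ms=3/14b
3) 357.143ms=3/7b +178.571ms=3/14b
4) 535.714ms=9/14b +535.714ms=9/14b
5) 1071.429ms=9/7b +178.571ms=3/14b
6) 1250.0ms=3/2b +312.5ms=3/8b
7) 1562.5ms=15/8b +312.5ms=3/8b
8) 1875.0ms=9/4b +625.0ms=3/4b
Σ=3b of 3 (72bpm 3/4) — PASS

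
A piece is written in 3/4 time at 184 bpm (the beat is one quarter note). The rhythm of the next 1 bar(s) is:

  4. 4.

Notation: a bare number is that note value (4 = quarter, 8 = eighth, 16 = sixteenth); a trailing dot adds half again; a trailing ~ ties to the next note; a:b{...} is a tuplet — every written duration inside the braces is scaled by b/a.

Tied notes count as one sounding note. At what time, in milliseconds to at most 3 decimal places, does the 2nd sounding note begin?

note 2 onset = 3/2b = 489.13ms

1. 0.0ms @ 0 + 489.13ms (3/2)
2. 489.13ms @ 3/2 + 489.13ms (3/2)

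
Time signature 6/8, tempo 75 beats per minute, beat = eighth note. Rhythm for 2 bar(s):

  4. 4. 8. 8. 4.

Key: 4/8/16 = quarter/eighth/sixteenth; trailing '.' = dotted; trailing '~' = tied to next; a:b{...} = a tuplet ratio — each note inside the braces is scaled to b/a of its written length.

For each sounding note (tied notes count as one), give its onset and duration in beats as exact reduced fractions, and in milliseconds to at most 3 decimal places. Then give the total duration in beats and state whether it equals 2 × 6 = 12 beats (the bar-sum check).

1) 0.0ms=0b +2400.0ms=3b
2) 2400.0ms=3b +2400.0ms=3b
3) 4800.0ms=6b +1200.0ms=3/2b
4) 6000.0ms=15/2b +1200.0ms=3/2b
5) 7200.0ms=9b +2400.0ms=3b
Σ=12b of 12 (75bpm 6/8) — PASS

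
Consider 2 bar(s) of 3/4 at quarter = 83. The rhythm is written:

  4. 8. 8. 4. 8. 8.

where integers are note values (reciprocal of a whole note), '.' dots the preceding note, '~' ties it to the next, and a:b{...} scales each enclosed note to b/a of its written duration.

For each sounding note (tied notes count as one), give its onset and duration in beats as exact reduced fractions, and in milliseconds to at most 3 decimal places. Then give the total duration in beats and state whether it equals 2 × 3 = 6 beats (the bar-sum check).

1) 0.0ms=0b +1084.337ms=3/2b
2) 1084.337ms=3/2b +542.169ms=3/4b
3) 1626.506ms=9/4b +542.169ms=3/4b
4) 2168.675ms=3b +1084.337ms=3/2b
5) 3253.012ms=9/2b +542.169ms=3/4b
6) 3795.181ms=21/4b +542.169ms=3/4b
Σ=6b of 6 (83bpm 3/4) — PASS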